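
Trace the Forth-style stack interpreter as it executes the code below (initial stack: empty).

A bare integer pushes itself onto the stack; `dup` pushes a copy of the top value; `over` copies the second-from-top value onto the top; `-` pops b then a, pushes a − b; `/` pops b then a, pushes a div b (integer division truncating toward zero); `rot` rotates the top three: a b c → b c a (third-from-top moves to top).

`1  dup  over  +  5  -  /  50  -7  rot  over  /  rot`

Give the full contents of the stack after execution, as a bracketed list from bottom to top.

[-7, 0, 50]

1     1
dup   1 1
over  1 1 1
+     1 2
5     1 2 5
-     1 -3
/     0
50    0 50
-7    0 50 -7
rot   50 -7 0
over  50 -7 0 -7
/     50 -7 0
rot   -7 0 50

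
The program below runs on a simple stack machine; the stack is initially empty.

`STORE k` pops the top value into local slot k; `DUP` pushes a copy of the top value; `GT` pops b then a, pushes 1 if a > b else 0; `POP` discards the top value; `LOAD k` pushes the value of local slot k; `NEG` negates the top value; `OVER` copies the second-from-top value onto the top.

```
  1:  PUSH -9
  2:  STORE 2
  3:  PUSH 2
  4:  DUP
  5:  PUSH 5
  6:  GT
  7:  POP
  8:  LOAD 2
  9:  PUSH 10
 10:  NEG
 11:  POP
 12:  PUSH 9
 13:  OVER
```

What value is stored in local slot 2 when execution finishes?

-9

PUSH -9 → [-9]
STORE 2 → []
PUSH 2  → [2]
DUP     → [2, 2]
PUSH 5  → [2, 2, 5]
GT      → [2, 0]
POP     → [2]
LOAD 2  → [2, -9]
PUSH 10 → [2, -9, 10]
NEG     → [2, -9, -10]
POP     → [2, -9]
PUSH 9  → [2, -9, 9]
OVER    → [2, -9, 9, -9]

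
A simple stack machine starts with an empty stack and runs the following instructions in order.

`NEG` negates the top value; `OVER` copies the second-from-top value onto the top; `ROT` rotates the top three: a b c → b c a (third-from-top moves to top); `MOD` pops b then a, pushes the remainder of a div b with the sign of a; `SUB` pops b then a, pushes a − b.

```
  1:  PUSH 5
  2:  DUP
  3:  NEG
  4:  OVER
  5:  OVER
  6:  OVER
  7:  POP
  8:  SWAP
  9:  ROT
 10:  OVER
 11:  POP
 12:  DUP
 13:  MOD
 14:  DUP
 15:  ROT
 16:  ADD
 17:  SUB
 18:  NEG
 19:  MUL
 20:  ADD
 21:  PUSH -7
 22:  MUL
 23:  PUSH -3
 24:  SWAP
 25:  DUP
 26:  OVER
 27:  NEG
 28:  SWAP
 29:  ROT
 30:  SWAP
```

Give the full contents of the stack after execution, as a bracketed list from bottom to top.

[-3, -140, 140, 140]

PUSH 5  -> 5
DUP     -> 5 5
NEG     -> 5 -5
OVER    -> 5 -5 5
OVER    -> 5 -5 5 -5
OVER    -> 5 -5 5 -5 5
POP     -> 5 -5 5 -5
SWAP    -> 5 -5 -5 5
ROT     -> 5 -5 5 -5
OVER    -> 5 -5 5 -5 5
POP     -> 5 -5 5 -5
DUP     -> 5 -5 5 -5 -5
MOD     -> 5 -5 5 0
DUP     -> 5 -5 5 0 0
ROT     -> 5 -5 0 0 5
ADD     -> 5 -5 0 5
SUB     -> 5 -5 -5
NEG     -> 5 -5 5
MUL     -> 5 -25
ADD     -> -20
PUSH -7 -> -20 -7
MUL     -> 140
PUSH -3 -> 140 -3
SWAP    -> -3 140
DUP     -> -3 140 140
OVER    -> -3 140 140 140
NEG     -> -3 140 140 -140
SWAP    -> -3 140 -140 140
ROT     -> -3 -140 140 140
SWAP    -> -3 -140 140 140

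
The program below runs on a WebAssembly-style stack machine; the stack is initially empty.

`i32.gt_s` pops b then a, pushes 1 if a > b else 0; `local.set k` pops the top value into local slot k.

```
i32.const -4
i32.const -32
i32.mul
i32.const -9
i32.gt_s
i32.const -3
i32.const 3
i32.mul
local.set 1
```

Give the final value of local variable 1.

-9

i32.const -4   [-4]
i32.const -32  [-4, -32]
i32.mul        [128]
i32.const -9   [128, -9]
i32.gt_s       [1]
i32.const -3   [1, -3]
i32.const 3    [1, -3, 3]
i32.mul        [1, -9]
local.set 1    [1]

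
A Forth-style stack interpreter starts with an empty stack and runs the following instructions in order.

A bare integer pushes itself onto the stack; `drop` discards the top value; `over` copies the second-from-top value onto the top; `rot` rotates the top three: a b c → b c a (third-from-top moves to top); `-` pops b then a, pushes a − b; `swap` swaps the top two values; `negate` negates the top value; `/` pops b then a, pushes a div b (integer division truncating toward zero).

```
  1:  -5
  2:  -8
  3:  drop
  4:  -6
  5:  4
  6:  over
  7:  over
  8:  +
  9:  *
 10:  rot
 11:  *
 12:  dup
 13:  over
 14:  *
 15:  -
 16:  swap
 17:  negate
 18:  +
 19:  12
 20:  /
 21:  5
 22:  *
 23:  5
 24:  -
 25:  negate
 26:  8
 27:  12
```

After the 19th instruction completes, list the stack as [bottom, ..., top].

-5      -5
-8      -5 -8
drop    -5
-6      -5 -6
4       -5 -6 4
over    -5 -6 4 -6
over    -5 -6 4 -6 4
+       -5 -6 4 -2
*       -5 -6 -8
rot     -6 -8 -5
*       -6 40
dup     -6 40 40
over    -6 40 40 40
*       -6 40 1600
-       -6 -1560
swap    -1560 -6
negate  -1560 6
+       -1554
12      -1554 12

[-1554, 12]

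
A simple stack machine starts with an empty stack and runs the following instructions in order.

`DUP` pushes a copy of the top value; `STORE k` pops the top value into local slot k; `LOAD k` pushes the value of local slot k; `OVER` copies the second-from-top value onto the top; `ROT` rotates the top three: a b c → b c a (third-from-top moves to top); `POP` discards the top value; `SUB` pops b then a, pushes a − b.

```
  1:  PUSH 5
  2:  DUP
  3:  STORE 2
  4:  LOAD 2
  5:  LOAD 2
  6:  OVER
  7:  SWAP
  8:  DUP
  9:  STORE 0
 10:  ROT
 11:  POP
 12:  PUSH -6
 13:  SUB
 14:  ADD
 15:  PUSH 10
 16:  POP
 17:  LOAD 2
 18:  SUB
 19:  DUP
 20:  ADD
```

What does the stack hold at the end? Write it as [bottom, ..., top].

[5, 22]

PUSH 5  : 5
DUP     : 5 5
STORE 2 : 5
LOAD 2  : 5 5
LOAD 2  : 5 5 5
OVER    : 5 5 5 5
SWAP    : 5 5 5 5
DUP     : 5 5 5 5 5
STORE 0 : 5 5 5 5
ROT     : 5 5 5 5
POP     : 5 5 5
PUSH -6 : 5 5 5 -6
SUB     : 5 5 11
ADD     : 5 16
PUSH 10 : 5 16 10
POP     : 5 16
LOAD 2  : 5 16 5
SUB     : 5 11
DUP     : 5 11 11
ADD     : 5 22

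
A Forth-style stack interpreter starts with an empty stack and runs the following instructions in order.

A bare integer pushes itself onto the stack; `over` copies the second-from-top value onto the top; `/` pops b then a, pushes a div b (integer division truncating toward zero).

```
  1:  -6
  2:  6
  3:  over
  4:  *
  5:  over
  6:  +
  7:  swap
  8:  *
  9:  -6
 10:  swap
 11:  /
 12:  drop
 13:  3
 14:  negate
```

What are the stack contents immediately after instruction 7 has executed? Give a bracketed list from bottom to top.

[-42, -6]

-6   → -6
6    → -6 6
over → -6 6 -6
*    → -6 -36
over → -6 -36 -6
+    → -6 -42
swap → -42 -6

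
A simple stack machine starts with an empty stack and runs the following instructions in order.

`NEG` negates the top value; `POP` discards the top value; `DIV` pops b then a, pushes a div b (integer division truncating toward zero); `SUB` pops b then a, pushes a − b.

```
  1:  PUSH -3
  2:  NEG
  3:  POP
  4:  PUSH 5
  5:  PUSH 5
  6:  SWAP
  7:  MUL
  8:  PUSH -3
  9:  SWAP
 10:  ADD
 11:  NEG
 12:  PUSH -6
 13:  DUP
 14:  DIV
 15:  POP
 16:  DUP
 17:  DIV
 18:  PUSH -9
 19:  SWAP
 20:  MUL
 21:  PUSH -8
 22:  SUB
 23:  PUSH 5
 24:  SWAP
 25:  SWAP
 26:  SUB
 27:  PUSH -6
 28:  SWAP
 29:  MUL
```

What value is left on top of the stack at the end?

PUSH -3  [-3]
NEG      [3]
POP      []
PUSH 5   [5]
PUSH 5   [5, 5]
SWAP     [5, 5]
MUL      [25]
PUSH -3  [25, -3]
SWAP     [-3, 25]
ADD      [22]
NEG      [-22]
PUSH -6  [-22, -6]
DUP      [-22, -6, -6]
DIV      [-22, 1]
POP      [-22]
DUP      [-22, -22]
DIV      [1]
PUSH -9  [1, -9]
SWAP     [-9, 1]
MUL      [-9]
PUSH -8  [-9, -8]
SUB      [-1]
PUSH 5   [-1, 5]
SWAP     [5, -1]
SWAP     [-1, 5]
SUB      [-6]
PUSH -6  [-6, -6]
SWAP     [-6, -6]
MUL      [36]

36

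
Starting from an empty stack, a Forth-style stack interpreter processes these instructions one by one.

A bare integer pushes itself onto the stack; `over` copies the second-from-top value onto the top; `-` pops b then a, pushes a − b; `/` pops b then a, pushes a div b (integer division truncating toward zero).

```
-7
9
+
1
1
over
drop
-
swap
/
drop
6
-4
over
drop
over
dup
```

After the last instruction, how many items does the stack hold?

-7   : [-7]
9    : [-7, 9]
+    : [2]
1    : [2, 1]
1    : [2, 1, 1]
over : [2, 1, 1, 1]
drop : [2, 1, 1]
-    : [2, 0]
swap : [0, 2]
/    : [0]
drop : []
6    : [6]
-4   : [6, -4]
over : [6, -4, 6]
drop : [6, -4]
over : [6, -4, 6]
dup  : [6, -4, 6, 6]

4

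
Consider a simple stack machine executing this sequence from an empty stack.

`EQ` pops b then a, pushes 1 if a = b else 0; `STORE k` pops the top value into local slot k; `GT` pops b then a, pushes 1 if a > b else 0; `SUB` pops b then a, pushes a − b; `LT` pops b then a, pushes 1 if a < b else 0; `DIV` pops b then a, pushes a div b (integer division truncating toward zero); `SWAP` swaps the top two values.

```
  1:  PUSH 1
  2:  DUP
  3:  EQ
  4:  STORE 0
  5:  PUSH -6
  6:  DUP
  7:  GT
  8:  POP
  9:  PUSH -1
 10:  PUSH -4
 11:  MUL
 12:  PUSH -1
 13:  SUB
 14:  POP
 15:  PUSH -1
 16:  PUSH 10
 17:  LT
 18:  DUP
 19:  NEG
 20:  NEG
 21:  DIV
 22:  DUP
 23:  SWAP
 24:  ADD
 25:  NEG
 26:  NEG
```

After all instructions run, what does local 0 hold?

1

PUSH 1  → 1
DUP     → 1 1
EQ      → 1
STORE 0 → (empty)
PUSH -6 → -6
DUP     → -6 -6
GT      → 0
POP     → (empty)
PUSH -1 → -1
PUSH -4 → -1 -4
MUL     → 4
PUSH -1 → 4 -1
SUB     → 5
POP     → (empty)
PUSH -1 → -1
PUSH 10 → -1 10
LT      → 1
DUP     → 1 1
NEG     → 1 -1
NEG     → 1 1
DIV     → 1
DUP     → 1 1
SWAP    → 1 1
ADD     → 2
NEG     → -2
NEG     → 2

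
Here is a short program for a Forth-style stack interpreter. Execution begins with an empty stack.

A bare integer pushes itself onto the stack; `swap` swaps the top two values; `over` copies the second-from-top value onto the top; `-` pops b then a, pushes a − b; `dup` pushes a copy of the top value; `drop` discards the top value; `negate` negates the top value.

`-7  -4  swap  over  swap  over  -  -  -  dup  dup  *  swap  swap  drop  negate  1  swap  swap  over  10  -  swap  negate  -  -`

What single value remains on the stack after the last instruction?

-7     -> [-7]
-4     -> [-7, -4]
swap   -> [-4, -7]
over   -> [-4, -7, -4]
swap   -> [-4, -4, -7]
over   -> [-4, -4, -7, -4]
-      -> [-4, -4, -3]
-      -> [-4, -1]
-      -> [-3]
dup    -> [-3, -3]
dup    -> [-3, -3, -3]
*      -> [-3, 9]
swap   -> [9, -3]
swap   -> [-3, 9]
drop   -> [-3]
negate -> [3]
1      -> [3, 1]
swap   -> [1, 3]
swap   -> [3, 1]
over   -> [3, 1, 3]
10     -> [3, 1, 3, 10]
-      -> [3, 1, -7]
swap   -> [3, -7, 1]
negate -> [3, -7, -1]
-      -> [3, -6]
-      -> [9]

9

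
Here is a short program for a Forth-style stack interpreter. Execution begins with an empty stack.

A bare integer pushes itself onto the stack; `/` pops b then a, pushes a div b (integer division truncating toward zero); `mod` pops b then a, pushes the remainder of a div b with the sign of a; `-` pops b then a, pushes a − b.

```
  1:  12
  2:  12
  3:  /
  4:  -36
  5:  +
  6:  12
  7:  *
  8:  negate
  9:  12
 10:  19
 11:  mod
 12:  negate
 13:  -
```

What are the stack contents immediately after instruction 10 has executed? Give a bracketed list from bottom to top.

12     -> 12
12     -> 12 12
/      -> 1
-36    -> 1 -36
+      -> -35
12     -> -35 12
*      -> -420
negate -> 420
12     -> 420 12
19     -> 420 12 19

[420, 12, 19]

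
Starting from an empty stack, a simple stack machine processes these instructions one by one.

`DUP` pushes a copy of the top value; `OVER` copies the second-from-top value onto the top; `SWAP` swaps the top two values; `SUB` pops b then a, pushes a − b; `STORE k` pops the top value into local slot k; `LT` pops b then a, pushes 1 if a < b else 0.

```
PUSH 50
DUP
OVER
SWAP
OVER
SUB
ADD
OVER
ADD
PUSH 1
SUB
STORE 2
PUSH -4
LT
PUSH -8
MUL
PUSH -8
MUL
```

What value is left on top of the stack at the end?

PUSH 50  50
DUP      50 50
OVER     50 50 50
SWAP     50 50 50
OVER     50 50 50 50
SUB      50 50 0
ADD      50 50
OVER     50 50 50
ADD      50 100
PUSH 1   50 100 1
SUB      50 99
STORE 2  50
PUSH -4  50 -4
LT       0
PUSH -8  0 -8
MUL      0
PUSH -8  0 -8
MUL      0

0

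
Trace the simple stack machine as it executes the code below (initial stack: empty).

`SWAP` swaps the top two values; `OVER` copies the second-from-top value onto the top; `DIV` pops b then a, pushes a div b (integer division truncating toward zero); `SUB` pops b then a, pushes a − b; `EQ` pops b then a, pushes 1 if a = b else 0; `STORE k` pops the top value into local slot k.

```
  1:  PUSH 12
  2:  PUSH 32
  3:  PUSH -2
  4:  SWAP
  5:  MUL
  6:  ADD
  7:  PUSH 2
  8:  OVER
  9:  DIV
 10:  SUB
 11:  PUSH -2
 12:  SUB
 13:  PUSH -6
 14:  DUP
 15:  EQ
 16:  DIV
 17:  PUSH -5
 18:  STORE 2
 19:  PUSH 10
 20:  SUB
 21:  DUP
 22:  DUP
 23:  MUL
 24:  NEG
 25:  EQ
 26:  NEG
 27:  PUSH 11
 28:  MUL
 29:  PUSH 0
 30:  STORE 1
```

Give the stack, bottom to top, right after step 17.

[-50, -5]

PUSH 12 → [12]
PUSH 32 → [12, 32]
PUSH -2 → [12, 32, -2]
SWAP    → [12, -2, 32]
MUL     → [12, -64]
ADD     → [-52]
PUSH 2  → [-52, 2]
OVER    → [-52, 2, -52]
DIV     → [-52, 0]
SUB     → [-52]
PUSH -2 → [-52, -2]
SUB     → [-50]
PUSH -6 → [-50, -6]
DUP     → [-50, -6, -6]
EQ      → [-50, 1]
DIV     → [-50]
PUSH -5 → [-50, -5]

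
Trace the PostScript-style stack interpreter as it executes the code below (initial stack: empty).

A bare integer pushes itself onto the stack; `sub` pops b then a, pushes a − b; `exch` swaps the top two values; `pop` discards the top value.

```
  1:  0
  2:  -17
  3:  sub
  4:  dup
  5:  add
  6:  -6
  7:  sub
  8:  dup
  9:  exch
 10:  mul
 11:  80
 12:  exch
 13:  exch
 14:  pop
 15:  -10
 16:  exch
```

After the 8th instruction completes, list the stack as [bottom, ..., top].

0   → [0]
-17 → [0, -17]
sub → [17]
dup → [17, 17]
add → [34]
-6  → [34, -6]
sub → [40]
dup → [40, 40]

[40, 40]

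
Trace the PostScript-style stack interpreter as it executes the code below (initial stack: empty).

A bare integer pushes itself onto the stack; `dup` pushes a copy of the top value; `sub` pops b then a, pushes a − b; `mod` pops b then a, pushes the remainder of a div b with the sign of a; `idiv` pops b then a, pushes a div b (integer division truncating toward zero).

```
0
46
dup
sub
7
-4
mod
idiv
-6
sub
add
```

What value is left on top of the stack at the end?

6

0     [0]
46    [0, 46]
dup   [0, 46, 46]
sub   [0, 0]
7     [0, 0, 7]
-4    [0, 0, 7, -4]
mod   [0, 0, 3]
idiv  [0, 0]
-6    [0, 0, -6]
sub   [0, 6]
add   [6]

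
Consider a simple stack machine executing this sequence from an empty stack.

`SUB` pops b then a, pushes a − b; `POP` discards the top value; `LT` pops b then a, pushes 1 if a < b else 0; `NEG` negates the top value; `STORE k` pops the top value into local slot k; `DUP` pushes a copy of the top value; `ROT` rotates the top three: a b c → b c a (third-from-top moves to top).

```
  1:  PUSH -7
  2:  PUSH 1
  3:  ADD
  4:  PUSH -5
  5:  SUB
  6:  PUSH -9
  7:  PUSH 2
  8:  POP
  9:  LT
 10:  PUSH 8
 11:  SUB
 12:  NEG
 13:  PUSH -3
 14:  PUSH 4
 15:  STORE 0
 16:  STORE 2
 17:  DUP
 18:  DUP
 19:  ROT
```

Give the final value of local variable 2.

PUSH -7 : [-7]
PUSH 1  : [-7, 1]
ADD     : [-6]
PUSH -5 : [-6, -5]
SUB     : [-1]
PUSH -9 : [-1, -9]
PUSH 2  : [-1, -9, 2]
POP     : [-1, -9]
LT      : [0]
PUSH 8  : [0, 8]
SUB     : [-8]
NEG     : [8]
PUSH -3 : [8, -3]
PUSH 4  : [8, -3, 4]
STORE 0 : [8, -3]
STORE 2 : [8]
DUP     : [8, 8]
DUP     : [8, 8, 8]
ROT     : [8, 8, 8]

-3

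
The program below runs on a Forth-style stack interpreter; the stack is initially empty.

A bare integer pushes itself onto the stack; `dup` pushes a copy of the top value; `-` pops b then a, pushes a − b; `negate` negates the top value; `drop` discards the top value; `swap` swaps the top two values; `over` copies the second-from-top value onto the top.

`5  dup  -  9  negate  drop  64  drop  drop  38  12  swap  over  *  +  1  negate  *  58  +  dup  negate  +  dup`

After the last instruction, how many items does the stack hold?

5      → [5]
dup    → [5, 5]
-      → [0]
9      → [0, 9]
negate → [0, -9]
drop   → [0]
64     → [0, 64]
drop   → [0]
drop   → []
38     → [38]
12     → [38, 12]
swap   → [12, 38]
over   → [12, 38, 12]
*      → [12, 456]
+      → [468]
1      → [468, 1]
negate → [468, -1]
*      → [-468]
58     → [-468, 58]
+      → [-410]
dup    → [-410, -410]
negate → [-410, 410]
+      → [0]
dup    → [0, 0]

2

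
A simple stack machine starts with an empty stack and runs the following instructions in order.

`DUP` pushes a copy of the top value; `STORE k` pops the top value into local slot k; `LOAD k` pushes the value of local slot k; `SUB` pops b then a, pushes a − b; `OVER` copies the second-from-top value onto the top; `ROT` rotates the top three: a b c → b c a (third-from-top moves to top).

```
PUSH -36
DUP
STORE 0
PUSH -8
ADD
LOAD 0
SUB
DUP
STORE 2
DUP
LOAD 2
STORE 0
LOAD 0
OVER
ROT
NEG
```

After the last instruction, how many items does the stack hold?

PUSH -36 : [-36]
DUP      : [-36, -36]
STORE 0  : [-36]
PUSH -8  : [-36, -8]
ADD      : [-44]
LOAD 0   : [-44, -36]
SUB      : [-8]
DUP      : [-8, -8]
STORE 2  : [-8]
DUP      : [-8, -8]
LOAD 2   : [-8, -8, -8]
STORE 0  : [-8, -8]
LOAD 0   : [-8, -8, -8]
OVER     : [-8, -8, -8, -8]
ROT      : [-8, -8, -8, -8]
NEG      : [-8, -8, -8, 8]

4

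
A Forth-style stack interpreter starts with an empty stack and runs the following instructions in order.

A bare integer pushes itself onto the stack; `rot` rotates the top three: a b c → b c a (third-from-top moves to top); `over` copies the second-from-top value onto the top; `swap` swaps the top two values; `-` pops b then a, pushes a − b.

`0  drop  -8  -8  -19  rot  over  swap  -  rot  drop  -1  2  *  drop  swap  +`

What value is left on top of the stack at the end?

-30

0    → [0]
drop → []
-8   → [-8]
-8   → [-8, -8]
-19  → [-8, -8, -19]
rot  → [-8, -19, -8]
over → [-8, -19, -8, -19]
swap → [-8, -19, -19, -8]
-    → [-8, -19, -11]
rot  → [-19, -11, -8]
drop → [-19, -11]
-1   → [-19, -11, -1]
2    → [-19, -11, -1, 2]
*    → [-19, -11, -2]
drop → [-19, -11]
swap → [-11, -19]
+    → [-30]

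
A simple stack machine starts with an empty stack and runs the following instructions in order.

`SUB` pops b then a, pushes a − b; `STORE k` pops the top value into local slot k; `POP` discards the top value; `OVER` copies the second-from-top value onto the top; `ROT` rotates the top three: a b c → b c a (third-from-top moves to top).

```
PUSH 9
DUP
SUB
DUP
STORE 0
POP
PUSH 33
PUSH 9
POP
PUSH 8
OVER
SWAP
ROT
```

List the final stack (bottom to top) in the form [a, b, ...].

[33, 8, 33]

PUSH 9  → [9]
DUP     → [9, 9]
SUB     → [0]
DUP     → [0, 0]
STORE 0 → [0]
POP     → []
PUSH 33 → [33]
PUSH 9  → [33, 9]
POP     → [33]
PUSH 8  → [33, 8]
OVER    → [33, 8, 33]
SWAP    → [33, 33, 8]
ROT     → [33, 8, 33]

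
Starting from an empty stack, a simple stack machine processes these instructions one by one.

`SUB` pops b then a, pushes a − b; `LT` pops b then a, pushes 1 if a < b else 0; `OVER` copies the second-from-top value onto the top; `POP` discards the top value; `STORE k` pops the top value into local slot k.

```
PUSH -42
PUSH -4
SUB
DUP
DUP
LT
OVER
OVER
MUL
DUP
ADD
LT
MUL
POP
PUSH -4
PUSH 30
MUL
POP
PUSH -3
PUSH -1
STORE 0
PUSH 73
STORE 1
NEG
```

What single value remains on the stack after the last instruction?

3

PUSH -42  [-42]
PUSH -4   [-42, -4]
SUB       [-38]
DUP       [-38, -38]
DUP       [-38, -38, -38]
LT        [-38, 0]
OVER      [-38, 0, -38]
OVER      [-38, 0, -38, 0]
MUL       [-38, 0, 0]
DUP       [-38, 0, 0, 0]
ADD       [-38, 0, 0]
LT        [-38, 0]
MUL       [0]
POP       []
PUSH -4   [-4]
PUSH 30   [-4, 30]
MUL       [-120]
POP       []
PUSH -3   [-3]
PUSH -1   [-3, -1]
STORE 0   [-3]
PUSH 73   [-3, 73]
STORE 1   [-3]
NEG       [3]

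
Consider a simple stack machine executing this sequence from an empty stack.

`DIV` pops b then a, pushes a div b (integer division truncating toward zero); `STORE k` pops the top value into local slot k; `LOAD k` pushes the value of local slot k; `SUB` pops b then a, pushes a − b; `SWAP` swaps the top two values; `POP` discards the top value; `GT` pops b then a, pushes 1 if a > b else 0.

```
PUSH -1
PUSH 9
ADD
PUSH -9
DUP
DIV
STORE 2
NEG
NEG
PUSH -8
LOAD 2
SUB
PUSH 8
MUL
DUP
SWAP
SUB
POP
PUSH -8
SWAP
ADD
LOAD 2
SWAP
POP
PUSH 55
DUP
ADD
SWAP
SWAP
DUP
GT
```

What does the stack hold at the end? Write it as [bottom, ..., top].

[1, 0]

PUSH -1 : -1
PUSH 9  : -1 9
ADD     : 8
PUSH -9 : 8 -9
DUP     : 8 -9 -9
DIV     : 8 1
STORE 2 : 8
NEG     : -8
NEG     : 8
PUSH -8 : 8 -8
LOAD 2  : 8 -8 1
SUB     : 8 -9
PUSH 8  : 8 -9 8
MUL     : 8 -72
DUP     : 8 -72 -72
SWAP    : 8 -72 -72
SUB     : 8 0
POP     : 8
PUSH -8 : 8 -8
SWAP    : -8 8
ADD     : 0
LOAD 2  : 0 1
SWAP    : 1 0
POP     : 1
PUSH 55 : 1 55
DUP     : 1 55 55
ADD     : 1 110
SWAP    : 110 1
SWAP    : 1 110
DUP     : 1 110 110
GT      : 1 0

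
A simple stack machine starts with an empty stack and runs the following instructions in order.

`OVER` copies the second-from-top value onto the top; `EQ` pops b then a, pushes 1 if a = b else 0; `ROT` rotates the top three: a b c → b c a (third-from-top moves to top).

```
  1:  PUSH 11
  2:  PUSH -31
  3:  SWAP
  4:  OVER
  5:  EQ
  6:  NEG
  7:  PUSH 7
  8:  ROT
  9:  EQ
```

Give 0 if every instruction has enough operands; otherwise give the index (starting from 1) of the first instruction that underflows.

0

PUSH 11  -> 11
PUSH -31 -> 11 -31
SWAP     -> -31 11
OVER     -> -31 11 -31
EQ       -> -31 0
NEG      -> -31 0
PUSH 7   -> -31 0 7
ROT      -> 0 7 -31
EQ       -> 0 0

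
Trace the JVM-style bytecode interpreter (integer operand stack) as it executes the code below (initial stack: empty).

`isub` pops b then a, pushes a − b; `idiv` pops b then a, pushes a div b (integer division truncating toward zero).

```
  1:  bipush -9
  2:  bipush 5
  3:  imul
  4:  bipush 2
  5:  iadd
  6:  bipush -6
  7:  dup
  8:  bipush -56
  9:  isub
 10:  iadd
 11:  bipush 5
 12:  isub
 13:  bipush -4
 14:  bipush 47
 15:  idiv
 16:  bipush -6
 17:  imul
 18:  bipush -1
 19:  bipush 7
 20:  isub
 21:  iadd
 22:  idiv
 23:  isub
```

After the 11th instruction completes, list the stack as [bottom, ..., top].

[-43, 44, 5]

bipush -9  → [-9]
bipush 5   → [-9, 5]
imul       → [-45]
bipush 2   → [-45, 2]
iadd       → [-43]
bipush -6  → [-43, -6]
dup        → [-43, -6, -6]
bipush -56 → [-43, -6, -6, -56]
isub       → [-43, -6, 50]
iadd       → [-43, 44]
bipush 5   → [-43, 44, 5]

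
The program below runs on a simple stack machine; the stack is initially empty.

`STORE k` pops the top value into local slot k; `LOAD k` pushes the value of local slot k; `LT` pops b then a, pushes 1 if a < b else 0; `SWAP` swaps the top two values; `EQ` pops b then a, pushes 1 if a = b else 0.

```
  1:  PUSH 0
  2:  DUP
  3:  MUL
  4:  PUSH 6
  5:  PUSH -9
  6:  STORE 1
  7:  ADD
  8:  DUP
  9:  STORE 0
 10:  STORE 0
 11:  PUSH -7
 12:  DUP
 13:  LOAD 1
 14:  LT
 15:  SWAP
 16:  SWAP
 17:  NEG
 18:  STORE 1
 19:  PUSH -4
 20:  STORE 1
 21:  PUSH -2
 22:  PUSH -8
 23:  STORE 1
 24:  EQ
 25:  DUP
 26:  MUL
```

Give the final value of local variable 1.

-8

PUSH 0   [0]
DUP      [0, 0]
MUL      [0]
PUSH 6   [0, 6]
PUSH -9  [0, 6, -9]
STORE 1  [0, 6]
ADD      [6]
DUP      [6, 6]
STORE 0  [6]
STORE 0  []
PUSH -7  [-7]
DUP      [-7, -7]
LOAD 1   [-7, -7, -9]
LT       [-7, 0]
SWAP     [0, -7]
SWAP     [-7, 0]
NEG      [-7, 0]
STORE 1  [-7]
PUSH -4  [-7, -4]
STORE 1  [-7]
PUSH -2  [-7, -2]
PUSH -8  [-7, -2, -8]
STORE 1  [-7, -2]
EQ       [0]
DUP      [0, 0]
MUL      [0]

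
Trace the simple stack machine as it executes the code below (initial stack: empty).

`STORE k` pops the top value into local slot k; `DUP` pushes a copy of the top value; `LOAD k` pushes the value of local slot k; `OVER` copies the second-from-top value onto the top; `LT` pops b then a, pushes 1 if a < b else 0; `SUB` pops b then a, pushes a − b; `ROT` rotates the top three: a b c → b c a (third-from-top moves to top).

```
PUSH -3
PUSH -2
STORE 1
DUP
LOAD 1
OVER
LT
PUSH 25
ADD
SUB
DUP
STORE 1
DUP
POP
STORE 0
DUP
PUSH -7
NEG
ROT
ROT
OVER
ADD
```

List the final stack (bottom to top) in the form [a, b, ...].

[7, -3, -6]

PUSH -3  [-3]
PUSH -2  [-3, -2]
STORE 1  [-3]
DUP      [-3, -3]
LOAD 1   [-3, -3, -2]
OVER     [-3, -3, -2, -3]
LT       [-3, -3, 0]
PUSH 25  [-3, -3, 0, 25]
ADD      [-3, -3, 25]
SUB      [-3, -28]
DUP      [-3, -28, -28]
STORE 1  [-3, -28]
DUP      [-3, -28, -28]
POP      [-3, -28]
STORE 0  [-3]
DUP      [-3, -3]
PUSH -7  [-3, -3, -7]
NEG      [-3, -3, 7]
ROT      [-3, 7, -3]
ROT      [7, -3, -3]
OVER     [7, -3, -3, -3]
ADD      [7, -3, -6]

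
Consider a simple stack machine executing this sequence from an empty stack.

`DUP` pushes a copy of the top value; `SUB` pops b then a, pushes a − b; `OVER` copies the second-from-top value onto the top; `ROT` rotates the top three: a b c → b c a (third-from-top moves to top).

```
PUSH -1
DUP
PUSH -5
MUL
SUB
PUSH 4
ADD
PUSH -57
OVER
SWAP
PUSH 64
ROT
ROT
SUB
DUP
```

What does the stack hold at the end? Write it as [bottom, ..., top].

[-2, 64, 55, 55]

PUSH -1  : [-1]
DUP      : [-1, -1]
PUSH -5  : [-1, -1, -5]
MUL      : [-1, 5]
SUB      : [-6]
PUSH 4   : [-6, 4]
ADD      : [-2]
PUSH -57 : [-2, -57]
OVER     : [-2, -57, -2]
SWAP     : [-2, -2, -57]
PUSH 64  : [-2, -2, -57, 64]
ROT      : [-2, -57, 64, -2]
ROT      : [-2, 64, -2, -57]
SUB      : [-2, 64, 55]
DUP      : [-2, 64, 55, 55]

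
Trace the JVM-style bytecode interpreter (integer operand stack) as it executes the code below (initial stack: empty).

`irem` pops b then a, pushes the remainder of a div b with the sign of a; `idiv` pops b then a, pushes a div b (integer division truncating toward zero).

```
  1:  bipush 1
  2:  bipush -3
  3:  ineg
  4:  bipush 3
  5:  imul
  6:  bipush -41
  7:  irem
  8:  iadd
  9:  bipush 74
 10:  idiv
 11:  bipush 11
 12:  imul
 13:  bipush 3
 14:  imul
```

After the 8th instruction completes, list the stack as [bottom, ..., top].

bipush 1   → [1]
bipush -3  → [1, -3]
ineg       → [1, 3]
bipush 3   → [1, 3, 3]
imul       → [1, 9]
bipush -41 → [1, 9, -41]
irem       → [1, 9]
iadd       → [10]

[10]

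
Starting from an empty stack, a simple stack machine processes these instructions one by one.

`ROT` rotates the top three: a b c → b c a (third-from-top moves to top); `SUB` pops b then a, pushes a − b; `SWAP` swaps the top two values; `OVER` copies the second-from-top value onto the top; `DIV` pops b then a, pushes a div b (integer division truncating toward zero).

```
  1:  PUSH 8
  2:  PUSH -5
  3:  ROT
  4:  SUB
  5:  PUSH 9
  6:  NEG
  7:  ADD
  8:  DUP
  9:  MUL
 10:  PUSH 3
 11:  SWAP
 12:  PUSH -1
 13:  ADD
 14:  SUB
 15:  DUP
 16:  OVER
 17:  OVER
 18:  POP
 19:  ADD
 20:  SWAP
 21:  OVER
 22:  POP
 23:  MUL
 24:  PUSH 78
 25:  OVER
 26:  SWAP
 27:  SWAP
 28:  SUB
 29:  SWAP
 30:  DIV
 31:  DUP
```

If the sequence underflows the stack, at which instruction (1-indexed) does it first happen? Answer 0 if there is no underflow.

3

PUSH 8  : 8
PUSH -5 : 8 -5
ROT  — needs 3 operands, stack has 2 → underflow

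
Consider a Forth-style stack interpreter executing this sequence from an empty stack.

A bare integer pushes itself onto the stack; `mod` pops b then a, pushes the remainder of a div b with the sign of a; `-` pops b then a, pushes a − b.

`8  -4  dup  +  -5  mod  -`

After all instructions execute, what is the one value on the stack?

8   -> [8]
-4  -> [8, -4]
dup -> [8, -4, -4]
+   -> [8, -8]
-5  -> [8, -8, -5]
mod -> [8, -3]
-   -> [11]

11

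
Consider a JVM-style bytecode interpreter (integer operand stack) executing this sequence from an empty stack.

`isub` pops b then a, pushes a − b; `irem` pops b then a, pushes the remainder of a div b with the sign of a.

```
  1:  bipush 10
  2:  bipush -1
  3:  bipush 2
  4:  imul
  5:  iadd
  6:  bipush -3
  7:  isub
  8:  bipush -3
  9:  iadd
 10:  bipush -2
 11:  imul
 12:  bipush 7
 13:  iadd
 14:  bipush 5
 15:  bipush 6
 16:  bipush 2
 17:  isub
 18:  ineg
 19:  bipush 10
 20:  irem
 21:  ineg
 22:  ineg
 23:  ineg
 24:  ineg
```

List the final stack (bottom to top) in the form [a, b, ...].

bipush 10 : 10
bipush -1 : 10 -1
bipush 2  : 10 -1 2
imul      : 10 -2
iadd      : 8
bipush -3 : 8 -3
isub      : 11
bipush -3 : 11 -3
iadd      : 8
bipush -2 : 8 -2
imul      : -16
bipush 7  : -16 7
iadd      : -9
bipush 5  : -9 5
bipush 6  : -9 5 6
bipush 2  : -9 5 6 2
isub      : -9 5 4
ineg      : -9 5 -4
bipush 10 : -9 5 -4 10
irem      : -9 5 -4
ineg      : -9 5 4
ineg      : -9 5 -4
ineg      : -9 5 4
ineg      : -9 5 -4

[-9, 5, -4]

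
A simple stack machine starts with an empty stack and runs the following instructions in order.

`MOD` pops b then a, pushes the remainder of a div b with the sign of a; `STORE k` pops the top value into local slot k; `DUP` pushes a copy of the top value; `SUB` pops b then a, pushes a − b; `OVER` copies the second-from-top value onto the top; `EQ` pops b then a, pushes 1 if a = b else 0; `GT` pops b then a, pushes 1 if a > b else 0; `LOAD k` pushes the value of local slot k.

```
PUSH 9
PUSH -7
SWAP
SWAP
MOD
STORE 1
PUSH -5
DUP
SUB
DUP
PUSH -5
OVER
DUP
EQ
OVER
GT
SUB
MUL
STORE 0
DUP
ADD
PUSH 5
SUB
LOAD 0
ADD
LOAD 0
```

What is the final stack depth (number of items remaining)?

2

PUSH 9  → 9
PUSH -7 → 9 -7
SWAP    → -7 9
SWAP    → 9 -7
MOD     → 2
STORE 1 → (empty)
PUSH -5 → -5
DUP     → -5 -5
SUB     → 0
DUP     → 0 0
PUSH -5 → 0 0 -5
OVER    → 0 0 -5 0
DUP     → 0 0 -5 0 0
EQ      → 0 0 -5 1
OVER    → 0 0 -5 1 -5
GT      → 0 0 -5 1
SUB     → 0 0 -6
MUL     → 0 0
STORE 0 → 0
DUP     → 0 0
ADD     → 0
PUSH 5  → 0 5
SUB     → -5
LOAD 0  → -5 0
ADD     → -5
LOAD 0  → -5 0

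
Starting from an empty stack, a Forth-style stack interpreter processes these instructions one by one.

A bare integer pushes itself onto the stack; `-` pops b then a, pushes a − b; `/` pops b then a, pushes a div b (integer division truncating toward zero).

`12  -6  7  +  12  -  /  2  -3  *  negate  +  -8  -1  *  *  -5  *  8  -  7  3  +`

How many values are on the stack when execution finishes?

2

12     : [12]
-6     : [12, -6]
7      : [12, -6, 7]
+      : [12, 1]
12     : [12, 1, 12]
-      : [12, -11]
/      : [-1]
2      : [-1, 2]
-3     : [-1, 2, -3]
*      : [-1, -6]
negate : [-1, 6]
+      : [5]
-8     : [5, -8]
-1     : [5, -8, -1]
*      : [5, 8]
*      : [40]
-5     : [40, -5]
*      : [-200]
8      : [-200, 8]
-      : [-208]
7      : [-208, 7]
3      : [-208, 7, 3]
+      : [-208, 10]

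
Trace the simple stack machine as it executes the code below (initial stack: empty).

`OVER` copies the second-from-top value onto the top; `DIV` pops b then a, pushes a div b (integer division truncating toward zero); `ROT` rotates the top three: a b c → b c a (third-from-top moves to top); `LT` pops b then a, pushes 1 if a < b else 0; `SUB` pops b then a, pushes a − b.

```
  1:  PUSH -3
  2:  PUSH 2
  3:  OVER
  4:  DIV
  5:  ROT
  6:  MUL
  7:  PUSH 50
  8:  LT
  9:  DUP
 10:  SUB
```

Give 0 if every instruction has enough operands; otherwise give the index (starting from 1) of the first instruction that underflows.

PUSH -3 : [-3]
PUSH 2  : [-3, 2]
OVER    : [-3, 2, -3]
DIV     : [-3, 0]
ROT  — needs 3 operands, stack has 2 → underflow

5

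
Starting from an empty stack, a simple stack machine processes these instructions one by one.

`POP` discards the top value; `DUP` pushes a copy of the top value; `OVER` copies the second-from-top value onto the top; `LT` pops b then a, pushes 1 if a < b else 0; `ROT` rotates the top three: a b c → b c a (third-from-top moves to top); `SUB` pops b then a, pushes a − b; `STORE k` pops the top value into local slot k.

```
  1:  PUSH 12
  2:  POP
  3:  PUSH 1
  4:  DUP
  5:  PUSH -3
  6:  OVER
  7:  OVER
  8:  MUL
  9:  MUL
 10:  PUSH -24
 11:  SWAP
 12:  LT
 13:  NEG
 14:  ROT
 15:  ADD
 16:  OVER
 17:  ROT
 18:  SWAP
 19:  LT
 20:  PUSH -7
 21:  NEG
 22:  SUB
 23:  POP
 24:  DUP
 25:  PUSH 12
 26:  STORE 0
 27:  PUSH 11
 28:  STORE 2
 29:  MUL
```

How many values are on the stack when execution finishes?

PUSH 12   12
POP       (empty)
PUSH 1    1
DUP       1 1
PUSH -3   1 1 -3
OVER      1 1 -3 1
OVER      1 1 -3 1 -3
MUL       1 1 -3 -3
MUL       1 1 9
PUSH -24  1 1 9 -24
SWAP      1 1 -24 9
LT        1 1 1
NEG       1 1 -1
ROT       1 -1 1
ADD       1 0
OVER      1 0 1
ROT       0 1 1
SWAP      0 1 1
LT        0 0
PUSH -7   0 0 -7
NEG       0 0 7
SUB       0 -7
POP       0
DUP       0 0
PUSH 12   0 0 12
STORE 0   0 0
PUSH 11   0 0 11
STORE 2   0 0
MUL       0

1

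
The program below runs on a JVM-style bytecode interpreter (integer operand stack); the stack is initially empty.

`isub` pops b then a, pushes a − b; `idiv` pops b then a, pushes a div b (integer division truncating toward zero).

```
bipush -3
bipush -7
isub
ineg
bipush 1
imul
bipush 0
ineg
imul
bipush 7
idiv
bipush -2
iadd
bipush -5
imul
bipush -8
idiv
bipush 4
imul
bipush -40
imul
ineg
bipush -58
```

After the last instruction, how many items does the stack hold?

bipush -3  -> -3
bipush -7  -> -3 -7
isub       -> 4
ineg       -> -4
bipush 1   -> -4 1
imul       -> -4
bipush 0   -> -4 0
ineg       -> -4 0
imul       -> 0
bipush 7   -> 0 7
idiv       -> 0
bipush -2  -> 0 -2
iadd       -> -2
bipush -5  -> -2 -5
imul       -> 10
bipush -8  -> 10 -8
idiv       -> -1
bipush 4   -> -1 4
imul       -> -4
bipush -40 -> -4 -40
imul       -> 160
ineg       -> -160
bipush -58 -> -160 -58

2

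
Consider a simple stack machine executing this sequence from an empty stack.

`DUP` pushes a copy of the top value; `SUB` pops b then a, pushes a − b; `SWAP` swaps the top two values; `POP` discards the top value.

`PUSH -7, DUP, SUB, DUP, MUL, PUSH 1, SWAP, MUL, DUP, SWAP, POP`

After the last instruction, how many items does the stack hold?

1

PUSH -7 : [-7]
DUP     : [-7, -7]
SUB     : [0]
DUP     : [0, 0]
MUL     : [0]
PUSH 1  : [0, 1]
SWAP    : [1, 0]
MUL     : [0]
DUP     : [0, 0]
SWAP    : [0, 0]
POP     : [0]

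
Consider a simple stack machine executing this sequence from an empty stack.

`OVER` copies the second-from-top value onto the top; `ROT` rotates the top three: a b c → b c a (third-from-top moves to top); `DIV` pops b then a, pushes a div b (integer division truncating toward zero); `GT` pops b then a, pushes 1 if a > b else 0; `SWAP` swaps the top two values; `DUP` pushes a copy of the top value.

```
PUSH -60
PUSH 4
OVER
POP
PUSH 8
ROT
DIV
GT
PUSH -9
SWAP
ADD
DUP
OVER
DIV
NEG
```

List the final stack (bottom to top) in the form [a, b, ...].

PUSH -60 : -60
PUSH 4   : -60 4
OVER     : -60 4 -60
POP      : -60 4
PUSH 8   : -60 4 8
ROT      : 4 8 -60
DIV      : 4 0
GT       : 1
PUSH -9  : 1 -9
SWAP     : -9 1
ADD      : -8
DUP      : -8 -8
OVER     : -8 -8 -8
DIV      : -8 1
NEG      : -8 -1

[-8, -1]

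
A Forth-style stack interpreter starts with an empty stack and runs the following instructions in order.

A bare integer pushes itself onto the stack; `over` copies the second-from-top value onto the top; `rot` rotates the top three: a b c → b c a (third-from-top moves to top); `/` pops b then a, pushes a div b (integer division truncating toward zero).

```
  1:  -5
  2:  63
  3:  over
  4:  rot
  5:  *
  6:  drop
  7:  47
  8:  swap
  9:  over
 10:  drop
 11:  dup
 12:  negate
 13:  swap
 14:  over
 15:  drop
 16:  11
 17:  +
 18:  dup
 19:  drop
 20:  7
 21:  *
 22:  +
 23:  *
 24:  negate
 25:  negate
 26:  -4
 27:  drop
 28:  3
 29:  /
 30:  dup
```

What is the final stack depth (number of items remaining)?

2

-5     -> -5
63     -> -5 63
over   -> -5 63 -5
rot    -> 63 -5 -5
*      -> 63 25
drop   -> 63
47     -> 63 47
swap   -> 47 63
over   -> 47 63 47
drop   -> 47 63
dup    -> 47 63 63
negate -> 47 63 -63
swap   -> 47 -63 63
over   -> 47 -63 63 -63
drop   -> 47 -63 63
11     -> 47 -63 63 11
+      -> 47 -63 74
dup    -> 47 -63 74 74
drop   -> 47 -63 74
7      -> 47 -63 74 7
*      -> 47 -63 518
+      -> 47 455
*      -> 21385
negate -> -21385
negate -> 21385
-4     -> 21385 -4
drop   -> 21385
3      -> 21385 3
/      -> 7128
dup    -> 7128 7128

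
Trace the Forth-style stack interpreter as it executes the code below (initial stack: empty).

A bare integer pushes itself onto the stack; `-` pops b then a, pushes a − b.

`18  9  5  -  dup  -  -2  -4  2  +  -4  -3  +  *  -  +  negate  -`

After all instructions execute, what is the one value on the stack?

2

18     -> [18]
9      -> [18, 9]
5      -> [18, 9, 5]
-      -> [18, 4]
dup    -> [18, 4, 4]
-      -> [18, 0]
-2     -> [18, 0, -2]
-4     -> [18, 0, -2, -4]
2      -> [18, 0, -2, -4, 2]
+      -> [18, 0, -2, -2]
-4     -> [18, 0, -2, -2, -4]
-3     -> [18, 0, -2, -2, -4, -3]
+      -> [18, 0, -2, -2, -7]
*      -> [18, 0, -2, 14]
-      -> [18, 0, -16]
+      -> [18, -16]
negate -> [18, 16]
-      -> [2]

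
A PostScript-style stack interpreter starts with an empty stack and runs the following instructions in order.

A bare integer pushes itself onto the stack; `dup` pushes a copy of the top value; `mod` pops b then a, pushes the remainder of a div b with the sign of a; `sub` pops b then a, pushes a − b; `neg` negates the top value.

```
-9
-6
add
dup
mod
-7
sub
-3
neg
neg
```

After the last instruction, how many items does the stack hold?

2

-9  → -9
-6  → -9 -6
add → -15
dup → -15 -15
mod → 0
-7  → 0 -7
sub → 7
-3  → 7 -3
neg → 7 3
neg → 7 -3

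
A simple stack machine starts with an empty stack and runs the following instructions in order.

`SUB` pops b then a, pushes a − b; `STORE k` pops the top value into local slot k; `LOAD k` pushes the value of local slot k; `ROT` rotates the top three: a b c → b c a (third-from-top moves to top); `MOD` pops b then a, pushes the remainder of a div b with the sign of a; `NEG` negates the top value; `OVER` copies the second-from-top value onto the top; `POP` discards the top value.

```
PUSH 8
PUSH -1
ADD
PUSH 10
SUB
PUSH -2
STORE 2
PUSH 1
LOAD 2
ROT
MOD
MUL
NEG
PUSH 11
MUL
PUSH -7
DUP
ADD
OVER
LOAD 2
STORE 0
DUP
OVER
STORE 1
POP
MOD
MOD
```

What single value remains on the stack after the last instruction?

PUSH 8   8
PUSH -1  8 -1
ADD      7
PUSH 10  7 10
SUB      -3
PUSH -2  -3 -2
STORE 2  -3
PUSH 1   -3 1
LOAD 2   -3 1 -2
ROT      1 -2 -3
MOD      1 -2
MUL      -2
NEG      2
PUSH 11  2 11
MUL      22
PUSH -7  22 -7
DUP      22 -7 -7
ADD      22 -14
OVER     22 -14 22
LOAD 2   22 -14 22 -2
STORE 0  22 -14 22
DUP      22 -14 22 22
OVER     22 -14 22 22 22
STORE 1  22 -14 22 22
POP      22 -14 22
MOD      22 -14
MOD      8

8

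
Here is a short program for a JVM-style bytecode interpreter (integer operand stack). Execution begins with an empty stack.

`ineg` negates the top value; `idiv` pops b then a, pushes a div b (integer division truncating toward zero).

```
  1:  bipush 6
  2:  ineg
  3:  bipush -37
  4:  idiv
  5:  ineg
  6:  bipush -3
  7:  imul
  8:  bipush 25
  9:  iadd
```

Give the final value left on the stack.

bipush 6    6
ineg        -6
bipush -37  -6 -37
idiv        0
ineg        0
bipush -3   0 -3
imul        0
bipush 25   0 25
iadd        25

25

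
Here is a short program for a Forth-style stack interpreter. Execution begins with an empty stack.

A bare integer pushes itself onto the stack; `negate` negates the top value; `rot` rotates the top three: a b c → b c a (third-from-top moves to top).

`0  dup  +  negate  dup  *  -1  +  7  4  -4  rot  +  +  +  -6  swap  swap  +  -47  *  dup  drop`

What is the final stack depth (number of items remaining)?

0      → [0]
dup    → [0, 0]
+      → [0]
negate → [0]
dup    → [0, 0]
*      → [0]
-1     → [0, -1]
+      → [-1]
7      → [-1, 7]
4      → [-1, 7, 4]
-4     → [-1, 7, 4, -4]
rot    → [-1, 4, -4, 7]
+      → [-1, 4, 3]
+      → [-1, 7]
+      → [6]
-6     → [6, -6]
swap   → [-6, 6]
swap   → [6, -6]
+      → [0]
-47    → [0, -47]
*      → [0]
dup    → [0, 0]
drop   → [0]

1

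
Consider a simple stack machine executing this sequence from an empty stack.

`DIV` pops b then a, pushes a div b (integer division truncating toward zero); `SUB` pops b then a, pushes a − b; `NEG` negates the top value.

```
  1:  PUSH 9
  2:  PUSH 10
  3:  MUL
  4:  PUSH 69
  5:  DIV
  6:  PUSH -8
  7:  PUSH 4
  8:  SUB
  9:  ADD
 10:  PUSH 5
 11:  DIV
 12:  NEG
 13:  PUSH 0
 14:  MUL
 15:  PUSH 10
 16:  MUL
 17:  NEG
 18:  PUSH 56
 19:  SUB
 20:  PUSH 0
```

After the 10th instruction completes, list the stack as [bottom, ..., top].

[-11, 5]

PUSH 9  → [9]
PUSH 10 → [9, 10]
MUL     → [90]
PUSH 69 → [90, 69]
DIV     → [1]
PUSH -8 → [1, -8]
PUSH 4  → [1, -8, 4]
SUB     → [1, -12]
ADD     → [-11]
PUSH 5  → [-11, 5]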